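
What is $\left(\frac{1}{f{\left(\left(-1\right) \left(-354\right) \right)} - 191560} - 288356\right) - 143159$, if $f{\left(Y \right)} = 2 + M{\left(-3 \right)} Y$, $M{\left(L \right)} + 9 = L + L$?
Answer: $- \frac{84951495021}{196868} \approx -4.3152 \cdot 10^{5}$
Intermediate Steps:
$M{\left(L \right)} = -9 + 2 L$ ($M{\left(L \right)} = -9 + \left(L + L\right) = -9 + 2 L$)
$f{\left(Y \right)} = 2 - 15 Y$ ($f{\left(Y \right)} = 2 + \left(-9 + 2 \left(-3\right)\right) Y = 2 + \left(-9 - 6\right) Y = 2 - 15 Y$)
$\left(\frac{1}{f{\left(\left(-1\right) \left(-354\right) \right)} - 191560} - 288356\right) - 143159 = \left(\frac{1}{\left(2 - 15 \left(\left(-1\right) \left(-354\right)\right)\right) - 191560} - 288356\right) - 143159 = \left(\frac{1}{\left(2 - 5310\right) - 191560} - 288356\right) - 143159 = \left(\frac{1}{-5308 - 191560} - 288356\right) - 143159 = \left(\frac{1}{-196868} - 288356\right) - 143159 = \left(- \frac{1}{196868} - 288356\right) - 143159 = - \frac{56768069009}{196868} - 143159 = - \frac{84951495021}{196868}$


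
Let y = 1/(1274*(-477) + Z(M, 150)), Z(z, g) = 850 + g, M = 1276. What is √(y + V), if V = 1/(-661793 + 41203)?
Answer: I*√28880442405509010/94127677955 ≈ 0.0018054*I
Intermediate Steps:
y = -1/606698 (y = 1/(1274*(-477) + (850 + 150)) = 1/(-607698 + 1000) = 1/(-606698) = -1/606698 ≈ -1.6483e-6)
V = -1/620590 (V = 1/(-620590) = -1/620590 ≈ -1.6114e-6)
√(y + V) = √(-1/606698 - 1/620590) = √(-306822/94127677955) = I*√28880442405509010/94127677955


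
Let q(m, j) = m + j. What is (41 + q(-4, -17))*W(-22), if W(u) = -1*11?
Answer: -220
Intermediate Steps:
W(u) = -11
q(m, j) = j + m
(41 + q(-4, -17))*W(-22) = (41 + (-17 - 4))*(-11) = (41 - 21)*(-11) = 20*(-11) = -220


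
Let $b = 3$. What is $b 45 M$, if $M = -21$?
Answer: $-2835$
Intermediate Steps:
$b 45 M = 3 \cdot 45 \left(-21\right) = 135 \left(-21\right) = -2835$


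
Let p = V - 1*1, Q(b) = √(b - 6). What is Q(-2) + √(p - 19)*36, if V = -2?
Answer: 2*I*(√2 + 18*√22) ≈ 171.68*I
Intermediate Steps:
Q(b) = √(-6 + b)
p = -3 (p = -2 - 1*1 = -2 - 1 = -3)
Q(-2) + √(p - 19)*36 = √(-6 - 2) + √(-3 - 19)*36 = √(-8) + √(-22)*36 = 2*I*√2 + (I*√22)*36 = 2*I*√2 + 36*I*√22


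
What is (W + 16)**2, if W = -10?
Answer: 36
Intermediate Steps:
(W + 16)**2 = (-10 + 16)**2 = 6**2 = 36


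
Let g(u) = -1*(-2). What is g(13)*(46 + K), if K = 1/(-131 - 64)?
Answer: 17938/195 ≈ 91.990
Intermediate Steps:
g(u) = 2
K = -1/195 (K = 1/(-195) = -1/195 ≈ -0.0051282)
g(13)*(46 + K) = 2*(46 - 1/195) = 2*(8969/195) = 17938/195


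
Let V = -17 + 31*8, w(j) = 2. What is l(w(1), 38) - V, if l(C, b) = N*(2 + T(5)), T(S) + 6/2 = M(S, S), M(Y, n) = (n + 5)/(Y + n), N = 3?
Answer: -231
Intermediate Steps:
M(Y, n) = (5 + n)/(Y + n)
T(S) = -3 + (5 + S)/(2*S) (T(S) = -3 + (5 + S)/(S + S) = -3 + (5 + S)/((2*S)) = -3 + (1/(2*S))*(5 + S) = -3 + (5 + S)/(2*S))
V = 231 (V = -17 + 248 = 231)
l(C, b) = 0 (l(C, b) = 3*(2 + (5/2)*(1 - 1*5)/5) = 3*(2 + (5/2)*(⅕)*(1 - 5)) = 3*(2 + (5/2)*(⅕)*(-4)) = 3*(2 - 2) = 3*0 = 0)
l(w(1), 38) - V = 0 - 1*231 = 0 - 231 = -231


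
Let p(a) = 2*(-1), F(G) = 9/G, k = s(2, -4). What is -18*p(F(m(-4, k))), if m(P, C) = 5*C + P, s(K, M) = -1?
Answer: 36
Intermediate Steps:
k = -1
m(P, C) = P + 5*C
p(a) = -2
-18*p(F(m(-4, k))) = -18*(-2) = 36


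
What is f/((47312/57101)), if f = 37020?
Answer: 528469755/11828 ≈ 44680.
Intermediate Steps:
f/((47312/57101)) = 37020/((47312/57101)) = 37020/((47312*(1/57101))) = 37020/(47312/57101) = 37020*(57101/47312) = 528469755/11828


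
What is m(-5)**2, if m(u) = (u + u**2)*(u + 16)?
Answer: 48400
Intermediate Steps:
m(u) = (16 + u)*(u + u**2) (m(u) = (u + u**2)*(16 + u) = (16 + u)*(u + u**2))
m(-5)**2 = (-5*(16 + (-5)**2 + 17*(-5)))**2 = (-5*(16 + 25 - 85))**2 = (-5*(-44))**2 = 220**2 = 48400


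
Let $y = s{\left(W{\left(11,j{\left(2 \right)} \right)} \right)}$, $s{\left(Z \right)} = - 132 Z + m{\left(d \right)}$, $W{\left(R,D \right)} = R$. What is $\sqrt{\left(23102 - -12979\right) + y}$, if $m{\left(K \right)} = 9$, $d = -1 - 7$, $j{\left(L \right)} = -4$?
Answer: $\sqrt{34638} \approx 186.11$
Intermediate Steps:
$d = -8$
$s{\left(Z \right)} = 9 - 132 Z$ ($s{\left(Z \right)} = - 132 Z + 9 = 9 - 132 Z$)
$y = -1443$ ($y = 9 - 1452 = -1443$)
$\sqrt{\left(23102 - -12979\right) + y} = \sqrt{\left(23102 - -12979\right) - 1443} = \sqrt{\left(23102 + 12979\right) - 1443} = \sqrt{36081 - 1443} = \sqrt{34638}$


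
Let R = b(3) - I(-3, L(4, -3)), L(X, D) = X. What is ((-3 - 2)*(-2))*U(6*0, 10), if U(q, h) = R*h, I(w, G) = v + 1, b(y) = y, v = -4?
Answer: 600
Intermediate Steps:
I(w, G) = -3 (I(w, G) = -4 + 1 = -3)
R = 6 (R = 3 - 1*(-3) = 3 + 3 = 6)
U(q, h) = 6*h
((-3 - 2)*(-2))*U(6*0, 10) = ((-3 - 2)*(-2))*(6*10) = -5*(-2)*60 = 10*60 = 600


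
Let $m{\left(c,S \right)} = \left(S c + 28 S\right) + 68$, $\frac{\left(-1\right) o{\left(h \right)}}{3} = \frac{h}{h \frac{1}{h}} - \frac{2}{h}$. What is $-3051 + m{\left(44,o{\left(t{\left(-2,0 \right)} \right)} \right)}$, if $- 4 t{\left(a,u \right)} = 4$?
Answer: $-3199$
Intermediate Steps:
$t{\left(a,u \right)} = -1$ ($t{\left(a,u \right)} = \left(- \frac{1}{4}\right) 4 = -1$)
$o{\left(h \right)} = - 3 h + \frac{6}{h}$ ($o{\left(h \right)} = - 3 \left(\frac{h}{h \frac{1}{h}} - \frac{2}{h}\right) = - 3 \left(\frac{h}{1} - \frac{2}{h}\right) = - 3 \left(h 1 - \frac{2}{h}\right) = - 3 \left(h - \frac{2}{h}\right) = - 3 h + \frac{6}{h}$)
$m{\left(c,S \right)} = 68 + 28 S + S c$ ($m{\left(c,S \right)} = \left(28 S + S c\right) + 68 = 68 + 28 S + S c$)
$-3051 + m{\left(44,o{\left(t{\left(-2,0 \right)} \right)} \right)} = -3051 + \left(68 + 28 \left(\left(-3\right) \left(-1\right) + \frac{6}{-1}\right) + \left(\left(-3\right) \left(-1\right) + \frac{6}{-1}\right) 44\right) = -3051 + \left(68 + 28 \left(3 + 6 \left(-1\right)\right) + \left(3 + 6 \left(-1\right)\right) 44\right) = -3051 + \left(68 + 28 \left(3 - 6\right) + \left(3 - 6\right) 44\right) = -3051 + \left(68 + 28 \left(-3\right) - 132\right) = -3051 - 148 = -3199$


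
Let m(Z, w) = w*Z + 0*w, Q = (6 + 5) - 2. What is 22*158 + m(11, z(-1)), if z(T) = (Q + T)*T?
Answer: 3388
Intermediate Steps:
Q = 9 (Q = 11 - 2 = 9)
z(T) = T*(9 + T) (z(T) = (9 + T)*T = T*(9 + T))
m(Z, w) = Z*w (m(Z, w) = Z*w + 0 = Z*w)
22*158 + m(11, z(-1)) = 22*158 + 11*(-(9 - 1)) = 3476 + 11*(-1*8) = 3476 + 11*(-8) = 3476 - 88 = 3388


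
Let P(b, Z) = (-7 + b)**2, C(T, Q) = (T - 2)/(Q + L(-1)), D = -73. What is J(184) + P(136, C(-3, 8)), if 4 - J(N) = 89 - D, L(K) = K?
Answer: 16483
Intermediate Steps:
J(N) = -158 (J(N) = 4 - (89 - 1*(-73)) = 4 - (89 + 73) = 4 - 1*162 = 4 - 162 = -158)
C(T, Q) = (-2 + T)/(-1 + Q) (C(T, Q) = (T - 2)/(Q - 1) = (-2 + T)/(-1 + Q))
J(184) + P(136, C(-3, 8)) = -158 + (-7 + 136)**2 = -158 + 129**2 = -158 + 16641 = 16483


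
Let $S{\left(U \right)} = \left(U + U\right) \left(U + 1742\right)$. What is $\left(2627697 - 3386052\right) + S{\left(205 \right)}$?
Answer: $39915$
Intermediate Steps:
$S{\left(U \right)} = 2 U \left(1742 + U\right)$
$\left(2627697 - 3386052\right) + S{\left(205 \right)} = \left(2627697 - 3386052\right) + 2 \cdot 205 \left(1742 + 205\right) = -758355 + 2 \cdot 205 \cdot 1947 = -758355 + 798270 = 39915$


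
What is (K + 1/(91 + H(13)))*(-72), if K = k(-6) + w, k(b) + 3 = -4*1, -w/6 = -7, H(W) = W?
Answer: -32769/13 ≈ -2520.7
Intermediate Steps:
w = 42 (w = -6*(-7) = 42)
k(b) = -7 (k(b) = -3 - 4*1 = -3 - 4 = -7)
K = 35 (K = -7 + 42 = 35)
(K + 1/(91 + H(13)))*(-72) = (35 + 1/(91 + 13))*(-72) = (35 + 1/104)*(-72) = (3641/104)*(-72) = -32769/13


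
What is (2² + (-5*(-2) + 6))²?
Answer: 400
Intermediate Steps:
(2² + (-5*(-2) + 6))² = (4 + (10 + 6))² = (4 + 16)² = 20² = 400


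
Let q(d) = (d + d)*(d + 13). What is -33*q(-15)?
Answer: -1980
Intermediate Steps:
q(d) = 2*d*(13 + d) (q(d) = (2*d)*(13 + d) = 2*d*(13 + d))
-33*q(-15) = -66*(-15)*(13 - 15) = -66*(-15)*(-2) = -33*60 = -1980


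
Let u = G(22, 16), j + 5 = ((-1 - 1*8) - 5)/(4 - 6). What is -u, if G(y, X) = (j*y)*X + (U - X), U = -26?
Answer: -662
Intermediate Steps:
j = 2 (j = -5 + ((-1 - 1*8) - 5)/(4 - 6) = -5 + ((-1 - 8) - 5)/(-2) = -5 + (-9 - 5)*(-1/2) = -5 - 14*(-1/2) = -5 + 7 = 2)
G(y, X) = -26 - X + 2*X*y (G(y, X) = (2*y)*X + (-26 - X) = 2*X*y + (-26 - X) = -26 - X + 2*X*y)
u = 662 (u = -26 - 1*16 + 2*16*22 = -26 - 16 + 704 = 662)
-u = -1*662 = -662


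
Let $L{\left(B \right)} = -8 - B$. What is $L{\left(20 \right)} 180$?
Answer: $-5040$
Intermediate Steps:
$L{\left(20 \right)} 180 = \left(-8 - 20\right) 180 = \left(-28\right) 180 = -5040$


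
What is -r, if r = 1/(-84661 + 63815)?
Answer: 1/20846 ≈ 4.7971e-5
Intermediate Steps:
r = -1/20846 (r = 1/(-20846) = -1/20846 ≈ -4.7971e-5)
-r = -1*(-1/20846) = 1/20846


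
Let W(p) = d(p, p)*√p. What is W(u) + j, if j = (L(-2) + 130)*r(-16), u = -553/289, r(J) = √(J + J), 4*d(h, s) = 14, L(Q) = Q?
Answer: I*(7*√553 + 17408*√2)/34 ≈ 728.92*I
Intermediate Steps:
d(h, s) = 7/2 (d(h, s) = (¼)*14 = 7/2)
r(J) = √2*√J (r(J) = √(2*J) = √2*√J)
u = -553/289 (u = -553*1/289 = -553/289 ≈ -1.9135)
j = 512*I*√2 (j = (-2 + 130)*(√2*√(-16)) = 128*(√2*(4*I)) = 128*(4*I*√2) = 512*I*√2 ≈ 724.08*I)
W(p) = 7*√p/2
W(u) + j = 7*√(-553/289)/2 + 512*I*√2 = 7*(I*√553/17)/2 + 512*I*√2 = 7*I*√553/34 + 512*I*√2 = 512*I*√2 + 7*I*√553/34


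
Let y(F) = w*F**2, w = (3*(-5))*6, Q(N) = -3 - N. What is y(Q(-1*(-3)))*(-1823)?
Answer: 5906520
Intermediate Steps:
w = -90 (w = -15*6 = -90)
y(F) = -90*F**2
y(Q(-1*(-3)))*(-1823) = -90*(-3 - (-1)*(-3))**2*(-1823) = -90*(-3 - 1*3)**2*(-1823) = -90*(-3 - 3)**2*(-1823) = -90*(-6)**2*(-1823) = -90*36*(-1823) = -3240*(-1823) = 5906520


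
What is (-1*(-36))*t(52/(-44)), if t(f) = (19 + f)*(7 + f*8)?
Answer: -190512/121 ≈ -1574.5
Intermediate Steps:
t(f) = (7 + 8*f)*(19 + f) (t(f) = (19 + f)*(7 + 8*f) = (7 + 8*f)*(19 + f))
(-1*(-36))*t(52/(-44)) = (-1*(-36))*(133 + 8*(52/(-44))² + 159*(52/(-44))) = 36*(133 + 8*(52*(-1/44))² + 159*(52*(-1/44))) = 36*(133 + 8*(-13/11)² + 159*(-13/11)) = 36*(133 + 8*(169/121) - 2067/11) = 36*(133 + 1352/121 - 2067/11) = 36*(-5292/121) = -190512/121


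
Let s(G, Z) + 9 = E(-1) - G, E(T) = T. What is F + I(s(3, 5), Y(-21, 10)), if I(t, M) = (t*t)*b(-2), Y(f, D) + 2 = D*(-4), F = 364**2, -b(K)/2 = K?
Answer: 133172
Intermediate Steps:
b(K) = -2*K
F = 132496
Y(f, D) = -2 - 4*D (Y(f, D) = -2 + D*(-4) = -2 - 4*D)
s(G, Z) = -10 - G (s(G, Z) = -9 + (-1 - G) = -10 - G)
I(t, M) = 4*t**2 (I(t, M) = (t*t)*(-2*(-2)) = t**2*4 = 4*t**2)
F + I(s(3, 5), Y(-21, 10)) = 132496 + 4*(-10 - 1*3)**2 = 132496 + 4*(-10 - 3)**2 = 132496 + 4*(-13)**2 = 132496 + 4*169 = 132496 + 676 = 133172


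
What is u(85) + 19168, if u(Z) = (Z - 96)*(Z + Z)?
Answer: 17298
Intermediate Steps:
u(Z) = 2*Z*(-96 + Z) (u(Z) = (-96 + Z)*(2*Z) = 2*Z*(-96 + Z))
u(85) + 19168 = 2*85*(-96 + 85) + 19168 = 2*85*(-11) + 19168 = -1870 + 19168 = 17298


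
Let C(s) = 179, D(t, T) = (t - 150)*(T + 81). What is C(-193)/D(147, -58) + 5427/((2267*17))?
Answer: -6524018/2659191 ≈ -2.4534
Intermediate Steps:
D(t, T) = (-150 + t)*(81 + T)
C(-193)/D(147, -58) + 5427/((2267*17)) = 179/(-12150 - 150*(-58) + 81*147 - 58*147) + 5427/((2267*17)) = 179/(-12150 + 8700 + 11907 - 8526) + 5427/38539 = 179/(-69) + 5427*(1/38539) = 179*(-1/69) + 5427/38539 = -179/69 + 5427/38539 = -6524018/2659191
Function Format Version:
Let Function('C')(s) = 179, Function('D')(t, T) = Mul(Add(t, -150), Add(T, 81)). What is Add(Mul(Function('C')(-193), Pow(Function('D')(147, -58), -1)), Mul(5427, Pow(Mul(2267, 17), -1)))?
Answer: Rational(-6524018, 2659191) ≈ -2.4534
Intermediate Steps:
Function('D')(t, T) = Mul(Add(-150, t), Add(81, T))
Add(Mul(Function('C')(-193), Pow(Function('D')(147, -58), -1)), Mul(5427, Pow(Mul(2267, 17), -1))) = Add(Mul(179, Pow(Add(-12150, Mul(-150, -58), Mul(81, 147), Mul(-58, 147)), -1)), Mul(5427, Pow(Mul(2267, 17), -1))) = Add(Mul(179, Pow(Add(-12150, 8700, 11907, -8526), -1)), Mul(5427, Pow(38539, -1))) = Add(Mul(179, Pow(-69, -1)), Mul(5427, Rational(1, 38539))) = Add(Mul(179, Rational(-1, 69)), Rational(5427, 38539)) = Add(Rational(-179, 69), Rational(5427, 38539)) = Rational(-6524018, 2659191)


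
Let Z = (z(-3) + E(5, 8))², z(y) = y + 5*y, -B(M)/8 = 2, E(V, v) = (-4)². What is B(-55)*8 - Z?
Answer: -132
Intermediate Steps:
E(V, v) = 16
B(M) = -16 (B(M) = -8*2 = -16)
z(y) = 6*y
Z = 4 (Z = (6*(-3) + 16)² = (-18 + 16)² = (-2)² = 4)
B(-55)*8 - Z = -16*8 - 1*4 = -128 - 4 = -132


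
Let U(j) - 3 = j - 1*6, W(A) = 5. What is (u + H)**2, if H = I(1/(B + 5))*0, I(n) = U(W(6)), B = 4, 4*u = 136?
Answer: 1156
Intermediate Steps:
u = 34 (u = (1/4)*136 = 34)
U(j) = -3 + j (U(j) = 3 + (j - 1*6) = 3 + (j - 6) = 3 + (-6 + j) = -3 + j)
I(n) = 2 (I(n) = -3 + 5 = 2)
H = 0 (H = 2*0 = 0)
(u + H)**2 = (34 + 0)**2 = 34**2 = 1156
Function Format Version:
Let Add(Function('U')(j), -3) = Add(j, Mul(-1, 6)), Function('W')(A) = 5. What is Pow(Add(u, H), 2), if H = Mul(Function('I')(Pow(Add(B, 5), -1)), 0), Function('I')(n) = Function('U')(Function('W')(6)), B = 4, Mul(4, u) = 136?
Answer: 1156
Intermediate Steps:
u = 34 (u = Mul(Rational(1, 4), 136) = 34)
Function('U')(j) = Add(-3, j) (Function('U')(j) = Add(3, Add(j, Mul(-1, 6))) = Add(3, Add(j, -6)) = Add(3, Add(-6, j)) = Add(-3, j))
Function('I')(n) = 2 (Function('I')(n) = Add(-3, 5) = 2)
H = 0 (H = Mul(2, 0) = 0)
Pow(Add(u, H), 2) = Pow(Add(34, 0), 2) = Pow(34, 2) = 1156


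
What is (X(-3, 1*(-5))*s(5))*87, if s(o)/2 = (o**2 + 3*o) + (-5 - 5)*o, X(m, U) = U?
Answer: 8700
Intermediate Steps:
s(o) = -14*o + 2*o**2 (s(o) = 2*((o**2 + 3*o) + (-5 - 5)*o) = 2*((o**2 + 3*o) - 10*o) = 2*(o**2 - 7*o) = -14*o + 2*o**2)
(X(-3, 1*(-5))*s(5))*87 = ((1*(-5))*(2*5*(-7 + 5)))*87 = -10*5*(-2)*87 = -5*(-20)*87 = 100*87 = 8700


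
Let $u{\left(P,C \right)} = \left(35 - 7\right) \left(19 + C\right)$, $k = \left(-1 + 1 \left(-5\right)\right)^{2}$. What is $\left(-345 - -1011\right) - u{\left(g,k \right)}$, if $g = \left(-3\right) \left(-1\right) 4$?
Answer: $-874$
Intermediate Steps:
$g = 12$ ($g = 3 \cdot 4 = 12$)
$k = 36$ ($k = \left(-1 - 5\right)^{2} = \left(-6\right)^{2} = 36$)
$u{\left(P,C \right)} = 532 + 28 C$ ($u{\left(P,C \right)} = 28 \left(19 + C\right) = 532 + 28 C$)
$\left(-345 - -1011\right) - u{\left(g,k \right)} = \left(-345 - -1011\right) - \left(532 + 28 \cdot 36\right) = \left(-345 + 1011\right) - \left(532 + 1008\right) = 666 - 1540 = -874$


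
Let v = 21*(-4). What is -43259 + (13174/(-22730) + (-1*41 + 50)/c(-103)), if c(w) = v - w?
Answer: -9341155033/215935 ≈ -43259.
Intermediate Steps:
v = -84
c(w) = -84 - w
-43259 + (13174/(-22730) + (-1*41 + 50)/c(-103)) = -43259 + (13174/(-22730) + (-1*41 + 50)/(-84 - 1*(-103))) = -43259 + (13174*(-1/22730) + (-41 + 50)/(-84 + 103)) = -43259 + (-6587/11365 + 9/19) = -43259 - 22868/215935 = -9341155033/215935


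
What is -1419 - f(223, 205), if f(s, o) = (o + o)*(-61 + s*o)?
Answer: -18719559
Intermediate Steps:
f(s, o) = 2*o*(-61 + o*s) (f(s, o) = (2*o)*(-61 + o*s) = 2*o*(-61 + o*s))
-1419 - f(223, 205) = -1419 - 2*205*(-61 + 205*223) = -1419 - 2*205*(-61 + 45715) = -1419 - 2*205*45654 = -1419 - 1*18718140 = -1419 - 18718140 = -18719559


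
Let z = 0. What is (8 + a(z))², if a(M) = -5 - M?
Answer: 9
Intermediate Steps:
(8 + a(z))² = (8 + (-5 - 1*0))² = (8 + (-5 + 0))² = (8 - 5)² = 3² = 9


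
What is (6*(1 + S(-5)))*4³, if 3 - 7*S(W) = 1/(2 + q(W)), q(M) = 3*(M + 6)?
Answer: 2688/5 ≈ 537.60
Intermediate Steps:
q(M) = 18 + 3*M (q(M) = 3*(6 + M) = 18 + 3*M)
S(W) = 3/7 - 1/(7*(20 + 3*W)) (S(W) = 3/7 - 1/(7*(2 + (18 + 3*W))) = 3/7 - 1/(7*(20 + 3*W)))
(6*(1 + S(-5)))*4³ = (6*(1 + (59 + 9*(-5))/(7*(20 + 3*(-5)))))*4³ = (6*(1 + (59 - 45)/(7*(20 - 15))))*64 = (6*(1 + (⅐)*14/5))*64 = (6*(1 + (⅐)*(⅕)*14))*64 = (6*(1 + ⅖))*64 = (6*(7/5))*64 = (42/5)*64 = 2688/5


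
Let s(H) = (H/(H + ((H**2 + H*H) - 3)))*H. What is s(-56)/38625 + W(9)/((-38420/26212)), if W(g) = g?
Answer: -2830620155969/460996057125 ≈ -6.1402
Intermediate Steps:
s(H) = H**2/(-3 + H + 2*H**2) (s(H) = (H/(H + ((H**2 + H**2) - 3)))*H = (H/(H + (2*H**2 - 3)))*H = (H/(H + (-3 + 2*H**2)))*H = (H/(-3 + H + 2*H**2))*H = H**2/(-3 + H + 2*H**2))
s(-56)/38625 + W(9)/((-38420/26212)) = ((-56)**2/(-3 - 56 + 2*(-56)**2))/38625 + 9/((-38420/26212)) = (3136/(-3 - 56 + 2*3136))*(1/38625) + 9/((-38420*1/26212)) = (3136/(-3 - 56 + 6272))*(1/38625) + 9/(-9605/6553) = (3136/6213)*(1/38625) + 9*(-6553/9605) = (3136*(1/6213))*(1/38625) - 58977/9605 = (3136/6213)*(1/38625) - 58977/9605 = 3136/239977125 - 58977/9605 = -2830620155969/460996057125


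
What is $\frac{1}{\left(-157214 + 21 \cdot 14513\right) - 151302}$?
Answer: $- \frac{1}{3743} \approx -0.00026717$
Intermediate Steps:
$\frac{1}{\left(-157214 + 21 \cdot 14513\right) - 151302} = \frac{1}{\left(-157214 + 304773\right) - 151302} = \frac{1}{147559 - 151302} = \frac{1}{-3743} = - \frac{1}{3743}$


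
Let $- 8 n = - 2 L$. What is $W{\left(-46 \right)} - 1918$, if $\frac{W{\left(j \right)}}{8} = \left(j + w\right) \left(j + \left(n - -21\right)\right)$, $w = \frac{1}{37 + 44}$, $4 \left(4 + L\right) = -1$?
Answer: $\frac{414203}{54} \approx 7670.4$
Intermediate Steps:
$L = - \frac{17}{4}$ ($L = -4 + \frac{1}{4} \left(-1\right) = -4 - \frac{1}{4} = - \frac{17}{4} \approx -4.25$)
$n = - \frac{17}{16}$ ($n = - \frac{\left(-2\right) \left(- \frac{17}{4}\right)}{8} = \left(- \frac{1}{8}\right) \frac{17}{2} = - \frac{17}{16} \approx -1.0625$)
$w = \frac{1}{81} \approx 0.012346$
$W{\left(j \right)} = 8 \left(\frac{1}{81} + j\right) \left(\frac{319}{16} + j\right)$ ($W{\left(j \right)} = 8 \left(j + \frac{1}{81}\right) \left(j - - \frac{319}{16}\right) = 8 \left(\frac{1}{81} + j\right) \left(j + \left(- \frac{17}{16} + 21\right)\right) = 8 \left(\frac{1}{81} + j\right) \left(j + \frac{319}{16}\right) = 8 \left(\frac{1}{81} + j\right) \left(\frac{319}{16} + j\right)$)
$W{\left(-46 \right)} - 1918 = \left(\frac{319}{162} + 8 \left(-46\right)^{2} + \frac{25855}{162} \left(-46\right)\right) - 1918 = \left(\frac{319}{162} + 8 \cdot 2116 - \frac{594665}{81}\right) - 1918 = \left(\frac{319}{162} + 16928 - \frac{594665}{81}\right) - 1918 = \frac{517775}{54} - 1918 = \frac{414203}{54}$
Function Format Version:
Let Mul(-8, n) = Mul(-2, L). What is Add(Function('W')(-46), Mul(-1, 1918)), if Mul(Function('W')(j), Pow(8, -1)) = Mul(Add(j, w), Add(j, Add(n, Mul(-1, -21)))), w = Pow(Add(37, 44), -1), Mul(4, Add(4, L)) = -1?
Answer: Rational(414203, 54) ≈ 7670.4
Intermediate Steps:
L = Rational(-17, 4) (L = Add(-4, Mul(Rational(1, 4), -1)) = Add(-4, Rational(-1, 4)) = Rational(-17, 4) ≈ -4.2500)
n = Rational(-17, 16) (n = Mul(Rational(-1, 8), Mul(-2, Rational(-17, 4))) = Mul(Rational(-1, 8), Rational(17, 2)) = Rational(-17, 16) ≈ -1.0625)
w = Rational(1, 81) (w = Pow(81, -1) = Rational(1, 81) ≈ 0.012346)
Function('W')(j) = Mul(8, Add(Rational(1, 81), j), Add(Rational(319, 16), j)) (Function('W')(j) = Mul(8, Mul(Add(j, Rational(1, 81)), Add(j, Add(Rational(-17, 16), Mul(-1, -21))))) = Mul(8, Mul(Add(Rational(1, 81), j), Add(j, Add(Rational(-17, 16), 21)))) = Mul(8, Mul(Add(Rational(1, 81), j), Add(j, Rational(319, 16)))) = Mul(8, Mul(Add(Rational(1, 81), j), Add(Rational(319, 16), j))) = Mul(8, Add(Rational(1, 81), j), Add(Rational(319, 16), j)))
Add(Function('W')(-46), Mul(-1, 1918)) = Add(Add(Rational(319, 162), Mul(8, Pow(-46, 2)), Mul(Rational(25855, 162), -46)), Mul(-1, 1918)) = Add(Add(Rational(319, 162), Mul(8, 2116), Rational(-594665, 81)), -1918) = Add(Add(Rational(319, 162), 16928, Rational(-594665, 81)), -1918) = Add(Rational(517775, 54), -1918) = Rational(414203, 54)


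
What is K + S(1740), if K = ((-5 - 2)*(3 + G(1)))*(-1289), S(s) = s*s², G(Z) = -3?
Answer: 5268024000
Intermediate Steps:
S(s) = s³
K = 0 (K = ((-5 - 2)*(3 - 3))*(-1289) = -7*0*(-1289) = 0*(-1289) = 0)
K + S(1740) = 0 + 1740³ = 0 + 5268024000 = 5268024000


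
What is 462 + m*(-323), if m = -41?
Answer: 13705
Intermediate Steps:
462 + m*(-323) = 462 - 41*(-323) = 462 + 13243 = 13705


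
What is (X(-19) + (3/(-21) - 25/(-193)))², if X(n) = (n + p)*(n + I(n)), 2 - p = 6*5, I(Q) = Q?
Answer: 5821931985424/1825201 ≈ 3.1897e+6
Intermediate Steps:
p = -28 (p = 2 - 6*5 = 2 - 1*30 = 2 - 30 = -28)
X(n) = 2*n*(-28 + n) (X(n) = (n - 28)*(n + n) = (-28 + n)*(2*n) = 2*n*(-28 + n))
(X(-19) + (3/(-21) - 25/(-193)))² = (2*(-19)*(-28 - 19) + (3/(-21) - 25/(-193)))² = (2*(-19)*(-47) + (3*(-1/21) - 25*(-1/193)))² = (1786 + (-⅐ + 25/193))² = (1786 - 18/1351)² = (2412868/1351)² = 5821931985424/1825201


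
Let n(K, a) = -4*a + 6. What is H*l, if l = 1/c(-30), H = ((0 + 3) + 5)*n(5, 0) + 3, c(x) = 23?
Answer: 51/23 ≈ 2.2174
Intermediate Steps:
n(K, a) = 6 - 4*a
H = 51 (H = ((0 + 3) + 5)*(6 - 4*0) + 3 = (3 + 5)*(6 + 0) + 3 = 8*6 + 3 = 48 + 3 = 51)
l = 1/23 ≈ 0.043478
H*l = 51*(1/23) = 51/23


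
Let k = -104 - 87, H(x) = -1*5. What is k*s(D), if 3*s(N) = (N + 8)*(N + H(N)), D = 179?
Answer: -2071586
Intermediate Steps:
H(x) = -5
k = -191
s(N) = (-5 + N)*(8 + N)/3 (s(N) = ((N + 8)*(N - 5))/3 = ((8 + N)*(-5 + N))/3 = ((-5 + N)*(8 + N))/3 = (-5 + N)*(8 + N)/3)
k*s(D) = -191*(-40/3 + 179 + (1/3)*179**2) = -191*(-40/3 + 179 + (1/3)*32041) = -191*(-40/3 + 179 + 32041/3) = -191*10846 = -2071586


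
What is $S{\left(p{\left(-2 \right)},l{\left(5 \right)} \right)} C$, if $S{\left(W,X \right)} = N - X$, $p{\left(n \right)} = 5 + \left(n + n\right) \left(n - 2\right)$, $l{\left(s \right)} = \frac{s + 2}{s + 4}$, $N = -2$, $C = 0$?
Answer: $0$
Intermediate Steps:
$l{\left(s \right)} = \frac{2 + s}{4 + s}$
$p{\left(n \right)} = 5 + 2 n \left(-2 + n\right)$
$S{\left(W,X \right)} = -2 - X$
$S{\left(p{\left(-2 \right)},l{\left(5 \right)} \right)} C = \left(-2 - \frac{2 + 5}{4 + 5}\right) 0 = \left(-2 - \frac{1}{9} \cdot 7\right) 0 = \left(-2 - \frac{7}{9}\right) 0 = \left(- \frac{25}{9}\right) 0 = 0$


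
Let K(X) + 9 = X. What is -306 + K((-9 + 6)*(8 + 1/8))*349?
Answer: -95631/8 ≈ -11954.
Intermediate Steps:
K(X) = -9 + X
-306 + K((-9 + 6)*(8 + 1/8))*349 = -306 + (-9 + (-9 + 6)*(8 + 1/8))*349 = -306 + (-9 - 3*(8 + 1/8))*349 = -306 + (-9 - 3*65/8)*349 = -306 + (-9 - 195/8)*349 = -306 - 267/8*349 = -306 - 93183/8 = -95631/8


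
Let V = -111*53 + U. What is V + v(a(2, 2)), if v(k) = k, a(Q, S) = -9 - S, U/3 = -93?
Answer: -6173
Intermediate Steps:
U = -279 (U = 3*(-93) = -279)
V = -6162 (V = -111*53 - 279 = -5883 - 279 = -6162)
V + v(a(2, 2)) = -6162 + (-9 - 1*2) = -6162 + (-9 - 2) = -6162 - 11 = -6173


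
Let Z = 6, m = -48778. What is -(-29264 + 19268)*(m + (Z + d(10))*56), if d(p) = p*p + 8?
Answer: -423770424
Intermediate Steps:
d(p) = 8 + p**2 (d(p) = p**2 + 8 = 8 + p**2)
-(-29264 + 19268)*(m + (Z + d(10))*56) = -(-29264 + 19268)*(-48778 + (6 + (8 + 10**2))*56) = -(-9996)*(-48778 + (6 + (8 + 100))*56) = -(-9996)*(-48778 + (6 + 108)*56) = -(-9996)*(-48778 + 114*56) = -(-9996)*(-48778 + 6384) = -(-9996)*(-42394) = -1*423770424 = -423770424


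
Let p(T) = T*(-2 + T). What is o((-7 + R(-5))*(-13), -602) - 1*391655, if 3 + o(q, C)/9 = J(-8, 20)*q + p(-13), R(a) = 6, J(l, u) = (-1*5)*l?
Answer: -385247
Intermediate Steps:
J(l, u) = -5*l
o(q, C) = 1728 + 360*q (o(q, C) = -27 + 9*((-5*(-8))*q - 13*(-2 - 13)) = -27 + 9*(40*q - 13*(-15)) = -27 + 9*(40*q + 195) = -27 + 9*(195 + 40*q) = -27 + (1755 + 360*q) = 1728 + 360*q)
o((-7 + R(-5))*(-13), -602) - 1*391655 = (1728 + 360*((-7 + 6)*(-13))) - 1*391655 = (1728 + 360*(-1*(-13))) - 391655 = (1728 + 360*13) - 391655 = (1728 + 4680) - 391655 = 6408 - 391655 = -385247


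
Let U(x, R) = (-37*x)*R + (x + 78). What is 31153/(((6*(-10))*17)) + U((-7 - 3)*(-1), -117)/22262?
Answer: -324641263/11353620 ≈ -28.594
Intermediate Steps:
U(x, R) = 78 + x - 37*R*x (U(x, R) = -37*R*x + (78 + x) = 78 + x - 37*R*x)
31153/(((6*(-10))*17)) + U((-7 - 3)*(-1), -117)/22262 = 31153/(((6*(-10))*17)) + (78 + (-7 - 3)*(-1) - 37*(-117)*(-7 - 3)*(-1))/22262 = 31153/((-60*17)) + (78 - 10*(-1) - 37*(-117)*(-10*(-1)))*(1/22262) = 31153/(-1020) + (78 + 10 - 37*(-117)*10)*(1/22262) = 31153*(-1/1020) + (78 + 10 + 43290)*(1/22262) = -31153/1020 + 43378*(1/22262) = -31153/1020 + 21689/11131 = -324641263/11353620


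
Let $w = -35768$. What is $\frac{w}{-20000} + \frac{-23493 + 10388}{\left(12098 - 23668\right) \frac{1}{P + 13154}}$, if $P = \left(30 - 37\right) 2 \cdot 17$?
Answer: $\frac{42321217947}{2892500} \approx 14631.0$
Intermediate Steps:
$P = -238$ ($P = \left(-7\right) 34 = -238$)
$\frac{w}{-20000} + \frac{-23493 + 10388}{\left(12098 - 23668\right) \frac{1}{P + 13154}} = - \frac{35768}{-20000} + \frac{-23493 + 10388}{\left(12098 - 23668\right) \frac{1}{-238 + 13154}} = \left(-35768\right) \left(- \frac{1}{20000}\right) - \frac{13105}{\left(-11570\right) \frac{1}{12916}} = \frac{4471}{2500} - \frac{13105}{\left(-11570\right) \frac{1}{12916}} = \frac{4471}{2500} - \frac{13105}{- \frac{5785}{6458}} = \frac{4471}{2500} - - \frac{16926418}{1157} = \frac{4471}{2500} + \frac{16926418}{1157} = \frac{42321217947}{2892500}$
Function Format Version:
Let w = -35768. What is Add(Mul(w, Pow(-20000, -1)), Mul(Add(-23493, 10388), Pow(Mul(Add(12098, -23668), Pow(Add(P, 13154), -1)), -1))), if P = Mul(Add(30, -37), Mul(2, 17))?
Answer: Rational(42321217947, 2892500) ≈ 14631.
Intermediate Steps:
P = -238 (P = Mul(-7, 34) = -238)
Add(Mul(w, Pow(-20000, -1)), Mul(Add(-23493, 10388), Pow(Mul(Add(12098, -23668), Pow(Add(P, 13154), -1)), -1))) = Add(Mul(-35768, Pow(-20000, -1)), Mul(Add(-23493, 10388), Pow(Mul(Add(12098, -23668), Pow(Add(-238, 13154), -1)), -1))) = Add(Mul(-35768, Rational(-1, 20000)), Mul(-13105, Pow(Mul(-11570, Pow(12916, -1)), -1))) = Add(Rational(4471, 2500), Mul(-13105, Pow(Mul(-11570, Rational(1, 12916)), -1))) = Add(Rational(4471, 2500), Mul(-13105, Pow(Rational(-5785, 6458), -1))) = Add(Rational(4471, 2500), Mul(-13105, Rational(-6458, 5785))) = Add(Rational(4471, 2500), Rational(16926418, 1157)) = Rational(42321217947, 2892500)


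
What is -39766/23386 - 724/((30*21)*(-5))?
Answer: -27082859/18416475 ≈ -1.4706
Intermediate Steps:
-39766/23386 - 724/((30*21)*(-5)) = -39766*1/23386 - 724/(630*(-5)) = -19883/11693 - 724/(-3150) = -19883/11693 - 724*(-1/3150) = -19883/11693 + 362/1575 = -27082859/18416475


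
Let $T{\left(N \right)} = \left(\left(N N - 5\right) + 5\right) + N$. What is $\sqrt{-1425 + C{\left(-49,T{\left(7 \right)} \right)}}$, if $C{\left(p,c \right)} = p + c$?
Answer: $i \sqrt{1418} \approx 37.656 i$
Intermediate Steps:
$T{\left(N \right)} = N + N^{2}$ ($T{\left(N \right)} = \left(\left(N^{2} - 5\right) + 5\right) + N = \left(\left(-5 + N^{2}\right) + 5\right) + N = N^{2} + N = N + N^{2}$)
$C{\left(p,c \right)} = c + p$
$\sqrt{-1425 + C{\left(-49,T{\left(7 \right)} \right)}} = \sqrt{-1425 - \left(49 - 7 \left(1 + 7\right)\right)} = \sqrt{-1425 + \left(7 \cdot 8 - 49\right)} = \sqrt{-1425 + \left(56 - 49\right)} = \sqrt{-1425 + 7} = \sqrt{-1418} = i \sqrt{1418}$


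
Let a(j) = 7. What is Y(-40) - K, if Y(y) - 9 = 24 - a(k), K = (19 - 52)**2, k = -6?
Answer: -1063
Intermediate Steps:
K = 1089 (K = (-33)**2 = 1089)
Y(y) = 26 (Y(y) = 9 + (24 - 1*7) = 9 + (24 - 7) = 9 + 17 = 26)
Y(-40) - K = 26 - 1*1089 = 26 - 1089 = -1063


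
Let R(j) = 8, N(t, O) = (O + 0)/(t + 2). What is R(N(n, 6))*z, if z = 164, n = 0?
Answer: 1312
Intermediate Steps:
N(t, O) = O/(2 + t)
R(N(n, 6))*z = 8*164 = 1312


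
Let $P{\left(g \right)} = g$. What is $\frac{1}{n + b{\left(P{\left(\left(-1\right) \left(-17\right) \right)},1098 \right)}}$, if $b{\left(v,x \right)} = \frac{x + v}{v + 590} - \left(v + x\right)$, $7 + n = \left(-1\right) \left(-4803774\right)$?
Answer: $\frac{607}{2915210879} \approx 2.0822 \cdot 10^{-7}$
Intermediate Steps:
$n = 4803767$ ($n = -7 - -4803774 = -7 + 4803774 = 4803767$)
$b{\left(v,x \right)} = - v - x + \frac{v + x}{590 + v}$ ($b{\left(v,x \right)} = \frac{v + x}{590 + v} - \left(v + x\right) = - v - x + \frac{v + x}{590 + v}$)
$\frac{1}{n + b{\left(P{\left(\left(-1\right) \left(-17\right) \right)},1098 \right)}} = \frac{1}{4803767 + \frac{- \left(\left(-1\right) \left(-17\right)\right)^{2} - 589 \left(\left(-1\right) \left(-17\right)\right) - 646722 - \left(-1\right) \left(-17\right) 1098}{590 - -17}} = \frac{1}{4803767 + \frac{- 17^{2} - 10013 - 646722 - 17 \cdot 1098}{590 + 17}} = \frac{1}{4803767 + \frac{\left(-1\right) 289 - 10013 - 646722 - 18666}{607}} = \frac{1}{4803767 + \frac{-289 - 10013 - 646722 - 18666}{607}} = \frac{1}{4803767 + \frac{1}{607} \left(-675690\right)} = \frac{1}{4803767 - \frac{675690}{607}} = \frac{1}{\frac{2915210879}{607}} = \frac{607}{2915210879}$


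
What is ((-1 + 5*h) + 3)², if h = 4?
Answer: 484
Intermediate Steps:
((-1 + 5*h) + 3)² = ((-1 + 5*4) + 3)² = ((-1 + 20) + 3)² = (19 + 3)² = 22² = 484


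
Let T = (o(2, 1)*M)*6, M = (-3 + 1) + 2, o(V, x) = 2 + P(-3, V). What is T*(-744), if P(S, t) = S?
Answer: 0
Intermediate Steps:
o(V, x) = -1 (o(V, x) = 2 - 3 = -1)
M = 0 (M = -2 + 2 = 0)
T = 0 (T = -1*0*6 = 0*6 = 0)
T*(-744) = 0*(-744) = 0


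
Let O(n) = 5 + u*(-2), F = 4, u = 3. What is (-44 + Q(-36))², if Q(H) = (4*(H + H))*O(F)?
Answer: 59536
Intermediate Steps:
O(n) = -1 (O(n) = 5 + 3*(-2) = 5 - 6 = -1)
Q(H) = -8*H (Q(H) = (4*(H + H))*(-1) = (4*(2*H))*(-1) = (8*H)*(-1) = -8*H)
(-44 + Q(-36))² = (-44 - 8*(-36))² = (-44 + 288)² = 244² = 59536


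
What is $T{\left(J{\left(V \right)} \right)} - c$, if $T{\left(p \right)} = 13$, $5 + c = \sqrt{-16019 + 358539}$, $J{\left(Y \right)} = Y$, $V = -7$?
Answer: $18 - 2 \sqrt{85630} \approx -567.25$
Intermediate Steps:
$c = -5 + 2 \sqrt{85630}$ ($c = -5 + \sqrt{-16019 + 358539} = -5 + \sqrt{342520} = -5 + 2 \sqrt{85630} \approx 580.25$)
$T{\left(J{\left(V \right)} \right)} - c = 13 - \left(-5 + 2 \sqrt{85630}\right) = 13 + \left(5 - 2 \sqrt{85630}\right) = 18 - 2 \sqrt{85630}$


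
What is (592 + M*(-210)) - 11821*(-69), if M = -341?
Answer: 887851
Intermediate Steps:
(592 + M*(-210)) - 11821*(-69) = (592 - 341*(-210)) - 11821*(-69) = (592 + 71610) + 815649 = 72202 + 815649 = 887851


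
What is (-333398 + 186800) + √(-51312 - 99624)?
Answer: -146598 + 2*I*√37734 ≈ -1.466e+5 + 388.5*I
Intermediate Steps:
(-333398 + 186800) + √(-51312 - 99624) = -146598 + √(-150936) = -146598 + 2*I*√37734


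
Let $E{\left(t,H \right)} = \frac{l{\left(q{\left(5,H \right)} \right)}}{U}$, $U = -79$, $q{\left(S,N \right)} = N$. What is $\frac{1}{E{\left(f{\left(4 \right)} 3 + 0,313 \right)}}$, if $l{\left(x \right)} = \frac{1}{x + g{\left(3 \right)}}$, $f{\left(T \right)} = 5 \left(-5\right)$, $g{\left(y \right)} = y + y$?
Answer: $-25201$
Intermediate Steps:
$g{\left(y \right)} = 2 y$
$f{\left(T \right)} = -25$
$l{\left(x \right)} = \frac{1}{6 + x}$ ($l{\left(x \right)} = \frac{1}{x + 2 \cdot 3} = \frac{1}{x + 6} = \frac{1}{6 + x}$)
$E{\left(t,H \right)} = - \frac{1}{79 \left(6 + H\right)}$ ($E{\left(t,H \right)} = \frac{1}{\left(6 + H\right) \left(-79\right)} = \frac{1}{6 + H} \left(- \frac{1}{79}\right) = - \frac{1}{79 \left(6 + H\right)}$)
$\frac{1}{E{\left(f{\left(4 \right)} 3 + 0,313 \right)}} = \frac{1}{\left(-1\right) \frac{1}{474 + 79 \cdot 313}} = \frac{1}{\left(-1\right) \frac{1}{474 + 24727}} = \frac{1}{\left(-1\right) \frac{1}{25201}} = \frac{1}{- \frac{1}{25201}} = -25201$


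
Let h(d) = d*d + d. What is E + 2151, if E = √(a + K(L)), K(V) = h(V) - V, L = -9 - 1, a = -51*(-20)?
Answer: 2151 + 4*√70 ≈ 2184.5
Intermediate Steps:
h(d) = d + d² (h(d) = d² + d = d + d²)
a = 1020
L = -10
K(V) = -V + V*(1 + V) (K(V) = V*(1 + V) - V = -V + V*(1 + V))
E = 4*√70 (E = √(1020 + (-10)²) = √(1020 + 100) = √1120 = 4*√70 ≈ 33.466)
E + 2151 = 4*√70 + 2151 = 2151 + 4*√70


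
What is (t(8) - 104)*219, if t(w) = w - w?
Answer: -22776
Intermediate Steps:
t(w) = 0
(t(8) - 104)*219 = (0 - 104)*219 = -104*219 = -22776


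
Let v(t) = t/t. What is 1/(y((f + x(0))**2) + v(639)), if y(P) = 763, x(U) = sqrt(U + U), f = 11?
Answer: 1/764 ≈ 0.0013089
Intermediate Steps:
v(t) = 1
x(U) = sqrt(2)*sqrt(U) (x(U) = sqrt(2*U) = sqrt(2)*sqrt(U))
1/(y((f + x(0))**2) + v(639)) = 1/(763 + 1) = 1/764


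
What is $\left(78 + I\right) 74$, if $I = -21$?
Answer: $4218$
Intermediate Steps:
$\left(78 + I\right) 74 = \left(78 - 21\right) 74 = 57 \cdot 74 = 4218$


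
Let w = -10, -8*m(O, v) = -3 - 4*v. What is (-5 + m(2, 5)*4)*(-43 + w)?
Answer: -689/2 ≈ -344.50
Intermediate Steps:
m(O, v) = 3/8 + v/2 (m(O, v) = -(-3 - 4*v)/8 = 3/8 + v/2)
(-5 + m(2, 5)*4)*(-43 + w) = (-5 + (3/8 + (½)*5)*4)*(-43 - 10) = (-5 + (3/8 + 5/2)*4)*(-53) = (-5 + (23/8)*4)*(-53) = (-5 + 23/2)*(-53) = (13/2)*(-53) = -689/2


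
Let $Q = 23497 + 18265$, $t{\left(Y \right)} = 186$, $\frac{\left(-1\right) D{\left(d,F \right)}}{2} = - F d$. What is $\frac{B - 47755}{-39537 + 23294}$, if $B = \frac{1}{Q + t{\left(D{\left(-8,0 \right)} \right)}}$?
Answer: $\frac{2003226739}{681361364} \approx 2.94$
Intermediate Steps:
$D{\left(d,F \right)} = 2 F d$ ($D{\left(d,F \right)} = - 2 - F d = - 2 \left(- F d\right) = 2 F d$)
$Q = 41762$
$B = \frac{1}{41948}$ ($B = \frac{1}{41762 + 186} = \frac{1}{41948} \approx 2.3839 \cdot 10^{-5}$)
$\frac{B - 47755}{-39537 + 23294} = \frac{\frac{1}{41948} - 47755}{-39537 + 23294} = - \frac{2003226739}{41948 \left(-16243\right)} = \left(- \frac{2003226739}{41948}\right) \left(- \frac{1}{16243}\right) = \frac{2003226739}{681361364}$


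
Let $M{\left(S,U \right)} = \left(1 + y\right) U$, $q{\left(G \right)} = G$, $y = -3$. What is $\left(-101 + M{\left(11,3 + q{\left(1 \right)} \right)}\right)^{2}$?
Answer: $11881$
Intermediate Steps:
$M{\left(S,U \right)} = - 2 U$ ($M{\left(S,U \right)} = \left(1 - 3\right) U = - 2 U$)
$\left(-101 + M{\left(11,3 + q{\left(1 \right)} \right)}\right)^{2} = \left(-101 - 2 \left(3 + 1\right)\right)^{2} = \left(-101 - 8\right)^{2} = \left(-109\right)^{2} = 11881$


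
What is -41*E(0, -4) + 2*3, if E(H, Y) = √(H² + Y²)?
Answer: -158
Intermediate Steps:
-41*E(0, -4) + 2*3 = -41*√(0² + (-4)²) + 2*3 = -41*√(0 + 16) + 6 = -41*√16 + 6 = -41*4 + 6 = -164 + 6 = -158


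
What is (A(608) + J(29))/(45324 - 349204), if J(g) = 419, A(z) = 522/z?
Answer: -127637/92379520 ≈ -0.0013817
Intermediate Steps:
(A(608) + J(29))/(45324 - 349204) = (522/608 + 419)/(45324 - 349204) = (522*(1/608) + 419)/(-303880) = (261/304 + 419)*(-1/303880) = (127637/304)*(-1/303880) = -127637/92379520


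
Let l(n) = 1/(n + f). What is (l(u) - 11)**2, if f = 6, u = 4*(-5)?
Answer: 24025/196 ≈ 122.58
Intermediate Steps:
u = -20
l(n) = 1/(6 + n) (l(n) = 1/(n + 6) = 1/(6 + n))
(l(u) - 11)**2 = (1/(6 - 20) - 11)**2 = (1/(-14) - 11)**2 = (-1/14 - 11)**2 = (-155/14)**2 = 24025/196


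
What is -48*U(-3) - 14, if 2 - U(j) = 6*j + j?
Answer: -1118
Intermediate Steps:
U(j) = 2 - 7*j (U(j) = 2 - (6*j + j) = 2 - 7*j)
-48*U(-3) - 14 = -48*(2 - 7*(-3)) - 14 = -48*(2 + 21) - 14 = -48*23 - 14 = -1104 - 14 = -1118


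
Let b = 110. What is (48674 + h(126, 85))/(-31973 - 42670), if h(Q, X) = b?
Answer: -48784/74643 ≈ -0.65356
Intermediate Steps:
h(Q, X) = 110
(48674 + h(126, 85))/(-31973 - 42670) = (48674 + 110)/(-31973 - 42670) = 48784/(-74643) = 48784*(-1/74643) = -48784/74643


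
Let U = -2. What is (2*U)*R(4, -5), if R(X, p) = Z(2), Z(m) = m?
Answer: -8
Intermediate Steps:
R(X, p) = 2
(2*U)*R(4, -5) = (2*(-2))*2 = -4*2 = -8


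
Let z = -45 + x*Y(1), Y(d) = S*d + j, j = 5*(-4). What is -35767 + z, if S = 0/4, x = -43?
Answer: -34952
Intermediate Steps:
j = -20
S = 0 (S = 0*(¼) = 0)
Y(d) = -20 (Y(d) = 0*d - 20 = 0 - 20 = -20)
z = 815 (z = -45 - 43*(-20) = -45 + 860 = 815)
-35767 + z = -35767 + 815 = -34952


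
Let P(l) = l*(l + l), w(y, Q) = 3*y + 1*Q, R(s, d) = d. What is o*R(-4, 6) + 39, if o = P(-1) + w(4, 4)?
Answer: 147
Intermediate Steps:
w(y, Q) = Q + 3*y (w(y, Q) = 3*y + Q = Q + 3*y)
P(l) = 2*l² (P(l) = l*(2*l) = 2*l²)
o = 18 (o = 2*(-1)² + (4 + 3*4) = 2*1 + (4 + 12) = 2 + 16 = 18)
o*R(-4, 6) + 39 = 18*6 + 39 = 108 + 39 = 147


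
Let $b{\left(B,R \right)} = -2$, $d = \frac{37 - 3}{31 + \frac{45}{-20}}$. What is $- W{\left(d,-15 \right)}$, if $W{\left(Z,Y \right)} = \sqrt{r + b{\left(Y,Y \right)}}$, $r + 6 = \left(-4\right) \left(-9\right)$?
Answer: $- 2 \sqrt{7} \approx -5.2915$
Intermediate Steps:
$d = \frac{136}{115}$ ($d = \frac{34}{31 + 45 \left(- \frac{1}{20}\right)} = \frac{34}{31 - \frac{9}{4}} = \frac{34}{\frac{115}{4}} = 34 \cdot \frac{4}{115} = \frac{136}{115} \approx 1.1826$)
$r = 30$ ($r = -6 - -36 = -6 + 36 = 30$)
$W{\left(Z,Y \right)} = 2 \sqrt{7}$ ($W{\left(Z,Y \right)} = \sqrt{30 - 2} = \sqrt{28} = 2 \sqrt{7}$)
$- W{\left(d,-15 \right)} = - 2 \sqrt{7}$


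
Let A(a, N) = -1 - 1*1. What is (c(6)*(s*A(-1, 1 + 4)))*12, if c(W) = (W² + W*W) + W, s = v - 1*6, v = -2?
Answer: 14976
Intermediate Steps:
s = -8 (s = -2 - 1*6 = -2 - 6 = -8)
A(a, N) = -2 (A(a, N) = -1 - 1 = -2)
c(W) = W + 2*W² (c(W) = (W² + W²) + W = 2*W² + W = W + 2*W²)
(c(6)*(s*A(-1, 1 + 4)))*12 = ((6*(1 + 2*6))*(-8*(-2)))*12 = ((6*(1 + 12))*16)*12 = ((6*13)*16)*12 = (78*16)*12 = 1248*12 = 14976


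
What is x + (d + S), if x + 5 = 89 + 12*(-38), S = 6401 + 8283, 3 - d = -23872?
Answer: 38187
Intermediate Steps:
d = 23875 (d = 3 - 1*(-23872) = 3 + 23872 = 23875)
S = 14684
x = -372 (x = -5 + (89 + 12*(-38)) = -5 + (89 - 456) = -5 - 367 = -372)
x + (d + S) = -372 + (23875 + 14684) = -372 + 38559 = 38187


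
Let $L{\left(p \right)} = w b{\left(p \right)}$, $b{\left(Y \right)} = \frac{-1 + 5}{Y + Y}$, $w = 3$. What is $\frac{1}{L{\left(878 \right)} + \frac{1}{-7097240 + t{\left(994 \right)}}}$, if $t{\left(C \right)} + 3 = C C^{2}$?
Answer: $\frac{428029627499}{2925032062} \approx 146.33$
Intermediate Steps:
$b{\left(Y \right)} = \frac{2}{Y}$ ($b{\left(Y \right)} = \frac{4}{2 Y} = 4 \frac{1}{2 Y} = \frac{2}{Y}$)
$t{\left(C \right)} = -3 + C^{3}$ ($t{\left(C \right)} = -3 + C C^{2} = -3 + C^{3}$)
$L{\left(p \right)} = \frac{6}{p}$ ($L{\left(p \right)} = 3 \frac{2}{p} = \frac{6}{p}$)
$\frac{1}{L{\left(878 \right)} + \frac{1}{-7097240 + t{\left(994 \right)}}} = \frac{1}{\frac{6}{878} + \frac{1}{-7097240 - \left(3 - 994^{3}\right)}} = \frac{1}{6 \cdot \frac{1}{878} + \frac{1}{-7097240 + \left(-3 + 982107784\right)}} = \frac{1}{\frac{3}{439} + \frac{1}{-7097240 + 982107781}} = \frac{1}{\frac{3}{439} + \frac{1}{975010541}} = \frac{1}{\frac{2925032062}{428029627499}} = \frac{428029627499}{2925032062}$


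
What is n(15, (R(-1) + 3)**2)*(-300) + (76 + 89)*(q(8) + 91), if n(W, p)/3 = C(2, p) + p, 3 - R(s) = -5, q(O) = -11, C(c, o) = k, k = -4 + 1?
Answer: -93000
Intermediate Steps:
k = -3
C(c, o) = -3
R(s) = 8 (R(s) = 3 - 1*(-5) = 3 + 5 = 8)
n(W, p) = -9 + 3*p (n(W, p) = 3*(-3 + p) = -9 + 3*p)
n(15, (R(-1) + 3)**2)*(-300) + (76 + 89)*(q(8) + 91) = (-9 + 3*(8 + 3)**2)*(-300) + (76 + 89)*(-11 + 91) = (-9 + 3*11**2)*(-300) + 165*80 = (-9 + 3*121)*(-300) + 13200 = (-9 + 363)*(-300) + 13200 = 354*(-300) + 13200 = -106200 + 13200 = -93000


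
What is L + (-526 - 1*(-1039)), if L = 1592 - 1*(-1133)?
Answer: 3238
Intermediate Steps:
L = 2725 (L = 1592 + 1133 = 2725)
L + (-526 - 1*(-1039)) = 2725 + (-526 - 1*(-1039)) = 2725 + (-526 + 1039) = 2725 + 513 = 3238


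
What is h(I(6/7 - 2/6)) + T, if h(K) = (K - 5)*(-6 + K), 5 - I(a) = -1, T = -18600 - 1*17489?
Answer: -36089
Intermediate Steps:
T = -36089 (T = -18600 - 17489 = -36089)
I(a) = 6 (I(a) = 5 - 1*(-1) = 5 + 1 = 6)
h(K) = (-6 + K)*(-5 + K) (h(K) = (-5 + K)*(-6 + K) = (-6 + K)*(-5 + K))
h(I(6/7 - 2/6)) + T = (30 + 6² - 11*6) - 36089 = (30 + 36 - 66) - 36089 = 0 - 36089 = -36089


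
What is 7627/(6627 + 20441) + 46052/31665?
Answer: 1488044491/857108220 ≈ 1.7361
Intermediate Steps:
7627/(6627 + 20441) + 46052/31665 = 7627/27068 + 46052*(1/31665) = 7627*(1/27068) + 46052/31665 = 7627/27068 + 46052/31665 = 1488044491/857108220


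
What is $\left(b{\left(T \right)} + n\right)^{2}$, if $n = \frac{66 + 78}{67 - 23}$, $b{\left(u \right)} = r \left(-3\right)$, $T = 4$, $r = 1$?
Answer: $\frac{9}{121} \approx 0.07438$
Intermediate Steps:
$b{\left(u \right)} = -3$ ($b{\left(u \right)} = 1 \left(-3\right) = -3$)
$n = \frac{36}{11}$ ($n = \frac{144}{44} = 144 \cdot \frac{1}{44} = \frac{36}{11} \approx 3.2727$)
$\left(b{\left(T \right)} + n\right)^{2} = \left(-3 + \frac{36}{11}\right)^{2} = \left(\frac{3}{11}\right)^{2} = \frac{9}{121}$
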